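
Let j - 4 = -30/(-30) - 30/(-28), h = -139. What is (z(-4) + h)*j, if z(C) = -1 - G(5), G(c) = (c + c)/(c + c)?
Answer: -11985/14 ≈ -856.07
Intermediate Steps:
G(c) = 1 (G(c) = (2*c)/((2*c)) = (2*c)*(1/(2*c)) = 1)
j = 85/14 (j = 4 + (-30/(-30) - 30/(-28)) = 4 + (-30*(-1/30) - 30*(-1/28)) = 4 + (1 + 15/14) = 4 + 29/14 = 85/14 ≈ 6.0714)
z(C) = -2 (z(C) = -1 - 1*1 = -1 - 1 = -2)
(z(-4) + h)*j = (-2 - 139)*(85/14) = -141*85/14 = -11985/14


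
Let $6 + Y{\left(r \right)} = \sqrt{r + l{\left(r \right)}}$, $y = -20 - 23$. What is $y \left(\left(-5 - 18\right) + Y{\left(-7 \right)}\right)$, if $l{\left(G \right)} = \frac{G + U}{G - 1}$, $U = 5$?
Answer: $1247 - \frac{129 i \sqrt{3}}{2} \approx 1247.0 - 111.72 i$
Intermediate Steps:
$y = -43$ ($y = -20 - 23 = -43$)
$l{\left(G \right)} = \frac{5 + G}{-1 + G}$ ($l{\left(G \right)} = \frac{G + 5}{G - 1} = \frac{5 + G}{-1 + G}$)
$Y{\left(r \right)} = -6 + \sqrt{r + \frac{5 + r}{-1 + r}}$
$y \left(\left(-5 - 18\right) + Y{\left(-7 \right)}\right) = - 43 \left(\left(-5 - 18\right) - \left(6 - \sqrt{\frac{5 + \left(-7\right)^{2}}{-1 - 7}}\right)\right) = - 43 \left(-23 - \left(6 - \sqrt{\frac{5 + 49}{-8}}\right)\right) = - 43 \left(-23 - \left(6 - \sqrt{\left(- \frac{1}{8}\right) 54}\right)\right) = - 43 \left(-23 - \left(6 - \sqrt{- \frac{27}{4}}\right)\right) = - 43 \left(-23 - \left(6 - \frac{3 i \sqrt{3}}{2}\right)\right) = - 43 \left(-29 + \frac{3 i \sqrt{3}}{2}\right) = 1247 - \frac{129 i \sqrt{3}}{2}$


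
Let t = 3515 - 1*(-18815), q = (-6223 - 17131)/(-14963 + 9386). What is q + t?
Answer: 124557764/5577 ≈ 22334.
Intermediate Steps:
q = 23354/5577 (q = -23354/(-5577) = -23354*(-1/5577) = 23354/5577 ≈ 4.1876)
t = 22330 (t = 3515 + 18815 = 22330)
q + t = 23354/5577 + 22330 = 124557764/5577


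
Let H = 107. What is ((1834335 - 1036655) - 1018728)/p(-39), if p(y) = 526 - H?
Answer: -221048/419 ≈ -527.56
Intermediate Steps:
p(y) = 419 (p(y) = 526 - 1*107 = 526 - 107 = 419)
((1834335 - 1036655) - 1018728)/p(-39) = ((1834335 - 1036655) - 1018728)/419 = (797680 - 1018728)*(1/419) = -221048*1/419 = -221048/419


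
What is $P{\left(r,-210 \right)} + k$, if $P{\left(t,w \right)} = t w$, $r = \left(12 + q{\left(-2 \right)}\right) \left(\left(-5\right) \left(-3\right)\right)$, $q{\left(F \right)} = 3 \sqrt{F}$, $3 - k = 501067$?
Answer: $-538864 - 9450 i \sqrt{2} \approx -5.3886 \cdot 10^{5} - 13364.0 i$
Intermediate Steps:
$k = -501064$ ($k = 3 - 501067 = -501064$)
$r = 180 + 45 i \sqrt{2}$ ($r = \left(12 + 3 \sqrt{-2}\right) \left(\left(-5\right) \left(-3\right)\right) = \left(12 + 3 i \sqrt{2}\right) 15 = 180 + 45 i \sqrt{2} \approx 180.0 + 63.64 i$)
$P{\left(r,-210 \right)} + k = \left(180 + 45 i \sqrt{2}\right) \left(-210\right) - 501064 = \left(-37800 - 9450 i \sqrt{2}\right) - 501064 = -538864 - 9450 i \sqrt{2}$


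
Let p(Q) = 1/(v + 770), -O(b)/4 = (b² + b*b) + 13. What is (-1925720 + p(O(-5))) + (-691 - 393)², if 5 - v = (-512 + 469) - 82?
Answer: -675597599/900 ≈ -7.5066e+5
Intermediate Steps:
v = 130 (v = 5 - ((-512 + 469) - 82) = 5 - (-43 - 82) = 5 - 1*(-125) = 5 + 125 = 130)
O(b) = -52 - 8*b² (O(b) = -4*((b² + b*b) + 13) = -4*((b² + b²) + 13) = -4*(2*b² + 13) = -4*(13 + 2*b²) = -52 - 8*b²)
p(Q) = 1/900 (p(Q) = 1/(130 + 770) = 1/900)
(-1925720 + p(O(-5))) + (-691 - 393)² = (-1925720 + 1/900) + (-691 - 393)² = -1733147999/900 + (-1084)² = -1733147999/900 + 1175056 = -675597599/900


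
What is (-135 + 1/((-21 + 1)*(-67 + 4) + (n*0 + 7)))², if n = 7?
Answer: 29256049936/1605289 ≈ 18225.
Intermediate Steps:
(-135 + 1/((-21 + 1)*(-67 + 4) + (n*0 + 7)))² = (-135 + 1/((-21 + 1)*(-67 + 4) + (7*0 + 7)))² = (-135 + 1/(-20*(-63) + (0 + 7)))² = (-135 + 1/(1260 + 7))² = (-135 + 1/1267)² = (-171044/1267)² = 29256049936/1605289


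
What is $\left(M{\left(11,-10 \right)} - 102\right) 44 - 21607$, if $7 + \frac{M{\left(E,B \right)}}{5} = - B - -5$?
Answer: $-24335$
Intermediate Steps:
$M{\left(E,B \right)} = -10 - 5 B$ ($M{\left(E,B \right)} = -35 + 5 \left(- B - -5\right) = -35 + 5 \left(- B + 5\right) = -35 + 5 \left(5 - B\right) = -35 - \left(-25 + 5 B\right) = -10 - 5 B$)
$\left(M{\left(11,-10 \right)} - 102\right) 44 - 21607 = \left(\left(-10 - -50\right) - 102\right) 44 - 21607 = \left(\left(-10 + 50\right) - 102\right) 44 - 21607 = \left(40 - 102\right) 44 - 21607 = \left(-62\right) 44 - 21607 = -2728 - 21607 = -24335$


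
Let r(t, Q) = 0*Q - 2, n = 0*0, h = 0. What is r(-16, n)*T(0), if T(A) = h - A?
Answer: 0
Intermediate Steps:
T(A) = -A (T(A) = 0 - A = -A)
n = 0
r(t, Q) = -2 (r(t, Q) = 0 - 2 = -2)
r(-16, n)*T(0) = -(-2)*0 = -2*0 = 0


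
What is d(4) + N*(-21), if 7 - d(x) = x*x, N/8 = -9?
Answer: 1503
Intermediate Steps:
N = -72 (N = 8*(-9) = -72)
d(x) = 7 - x² (d(x) = 7 - x*x = 7 - x²)
d(4) + N*(-21) = (7 - 1*4²) - 72*(-21) = (7 - 1*16) + 1512 = (7 - 16) + 1512 = -9 + 1512 = 1503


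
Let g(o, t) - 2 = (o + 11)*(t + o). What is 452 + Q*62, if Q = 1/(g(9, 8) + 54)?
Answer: 89527/198 ≈ 452.16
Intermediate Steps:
g(o, t) = 2 + (11 + o)*(o + t) (g(o, t) = 2 + (o + 11)*(t + o) = 2 + (11 + o)*(o + t))
Q = 1/396 (Q = 1/((2 + 9² + 11*9 + 11*8 + 9*8) + 54) = 1/((2 + 81 + 99 + 88 + 72) + 54) = 1/(342 + 54) = 1/396 ≈ 0.0025253)
452 + Q*62 = 452 + (1/396)*62 = 452 + 31/198 = 89527/198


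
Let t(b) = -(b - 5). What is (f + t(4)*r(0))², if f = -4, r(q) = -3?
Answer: 49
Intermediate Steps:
t(b) = 5 - b (t(b) = -(-5 + b) = 5 - b)
(f + t(4)*r(0))² = (-4 + (5 - 1*4)*(-3))² = (-4 + (5 - 4)*(-3))² = (-4 + 1*(-3))² = (-4 - 3)² = (-7)² = 49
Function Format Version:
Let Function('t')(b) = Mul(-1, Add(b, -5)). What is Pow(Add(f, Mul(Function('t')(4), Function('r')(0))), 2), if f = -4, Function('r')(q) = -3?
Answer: 49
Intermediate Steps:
Function('t')(b) = Add(5, Mul(-1, b)) (Function('t')(b) = Mul(-1, Add(-5, b)) = Add(5, Mul(-1, b)))
Pow(Add(f, Mul(Function('t')(4), Function('r')(0))), 2) = Pow(Add(-4, Mul(Add(5, Mul(-1, 4)), -3)), 2) = Pow(Add(-4, Mul(Add(5, -4), -3)), 2) = Pow(Add(-4, Mul(1, -3)), 2) = Pow(Add(-4, -3), 2) = Pow(-7, 2) = 49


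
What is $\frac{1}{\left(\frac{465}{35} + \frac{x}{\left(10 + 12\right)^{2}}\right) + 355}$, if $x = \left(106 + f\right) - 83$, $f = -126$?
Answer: $\frac{3388}{1247031} \approx 0.0027169$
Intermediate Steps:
$x = -103$ ($x = \left(106 - 126\right) - 83 = -20 - 83 = -103$)
$\frac{1}{\left(\frac{465}{35} + \frac{x}{\left(10 + 12\right)^{2}}\right) + 355} = \frac{1}{\left(\frac{465}{35} - \frac{103}{\left(10 + 12\right)^{2}}\right) + 355} = \frac{1}{\left(465 \cdot \frac{1}{35} - \frac{103}{22^{2}}\right) + 355} = \frac{1}{\left(\frac{93}{7} - \frac{103}{484}\right) + 355} = \frac{1}{\frac{44291}{3388} + 355} = \frac{1}{\frac{1247031}{3388}} = \frac{3388}{1247031}$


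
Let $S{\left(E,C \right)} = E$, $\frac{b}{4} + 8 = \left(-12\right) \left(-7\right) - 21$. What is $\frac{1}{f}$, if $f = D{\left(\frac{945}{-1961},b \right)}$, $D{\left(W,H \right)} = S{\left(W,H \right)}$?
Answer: $- \frac{1961}{945} \approx -2.0751$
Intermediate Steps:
$b = 220$ ($b = -32 + 4 \left(\left(-12\right) \left(-7\right) - 21\right) = -32 + 4 \left(84 - 21\right) = -32 + 4 \cdot 63 = -32 + 252 = 220$)
$D{\left(W,H \right)} = W$
$f = - \frac{945}{1961}$ ($f = \frac{945}{-1961} = 945 \left(- \frac{1}{1961}\right) = - \frac{945}{1961} \approx -0.4819$)
$\frac{1}{f} = \frac{1}{- \frac{945}{1961}} = - \frac{1961}{945}$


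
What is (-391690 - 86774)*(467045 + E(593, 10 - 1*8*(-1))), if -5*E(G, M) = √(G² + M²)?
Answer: -223464218880 + 478464*√351973/5 ≈ -2.2341e+11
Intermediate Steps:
E(G, M) = -√(G² + M²)/5
(-391690 - 86774)*(467045 + E(593, 10 - 1*8*(-1))) = (-391690 - 86774)*(467045 - √(593² + (10 - 1*8*(-1))²)/5) = -478464*(467045 - √(351649 + (10 - 8*(-1))²)/5) = -478464*(467045 - √(351649 + (10 + 8)²)/5) = -478464*(467045 - √(351649 + 18²)/5) = -478464*(467045 - √(351649 + 324)/5) = -478464*(467045 - √351973/5) = -223464218880 + 478464*√351973/5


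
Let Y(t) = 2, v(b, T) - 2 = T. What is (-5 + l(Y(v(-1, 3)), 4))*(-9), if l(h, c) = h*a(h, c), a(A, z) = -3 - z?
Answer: 171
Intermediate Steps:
v(b, T) = 2 + T
l(h, c) = h*(-3 - c)
(-5 + l(Y(v(-1, 3)), 4))*(-9) = (-5 - 1*2*(3 + 4))*(-9) = (-5 - 1*2*7)*(-9) = (-5 - 14)*(-9) = -19*(-9) = 171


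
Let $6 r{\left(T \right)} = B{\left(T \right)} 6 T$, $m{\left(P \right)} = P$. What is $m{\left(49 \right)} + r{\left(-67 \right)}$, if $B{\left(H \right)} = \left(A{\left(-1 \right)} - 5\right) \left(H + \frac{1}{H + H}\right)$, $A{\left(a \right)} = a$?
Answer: $-26888$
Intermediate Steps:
$B{\left(H \right)} = - 6 H - \frac{3}{H}$ ($B{\left(H \right)} = \left(-1 - 5\right) \left(H + \frac{1}{H + H}\right) = - 6 \left(H + \frac{1}{2 H}\right) = - 6 H - \frac{3}{H}$)
$r{\left(T \right)} = \frac{T \left(- 36 T - \frac{18}{T}\right)}{6}$ ($r{\left(T \right)} = \frac{\left(- 6 T - \frac{3}{T}\right) 6 T}{6} = \frac{\left(- 36 T - \frac{18}{T}\right) T}{6} = \frac{T \left(- 36 T - \frac{18}{T}\right)}{6}$)
$m{\left(49 \right)} + r{\left(-67 \right)} = 49 - \left(3 + 6 \left(-67\right)^{2}\right) = 49 - 26937 = -26888$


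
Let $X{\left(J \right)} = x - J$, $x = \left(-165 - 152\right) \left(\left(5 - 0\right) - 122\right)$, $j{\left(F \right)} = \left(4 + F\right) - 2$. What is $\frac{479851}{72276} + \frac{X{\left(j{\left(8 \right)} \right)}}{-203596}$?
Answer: $\frac{11876977799}{1839388062} \approx 6.457$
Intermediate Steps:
$j{\left(F \right)} = 2 + F$
$x = 37089$ ($x = - 317 \left(\left(5 + 0\right) - 122\right) = - 317 \left(5 - 122\right) = \left(-317\right) \left(-117\right) = 37089$)
$X{\left(J \right)} = 37089 - J$
$\frac{479851}{72276} + \frac{X{\left(j{\left(8 \right)} \right)}}{-203596} = \frac{479851}{72276} + \frac{37089 - \left(2 + 8\right)}{-203596} = 479851 \cdot \frac{1}{72276} + \left(37089 - 10\right) \left(- \frac{1}{203596}\right) = \frac{479851}{72276} + \left(37089 - 10\right) \left(- \frac{1}{203596}\right) = \frac{479851}{72276} + 37079 \left(- \frac{1}{203596}\right) = \frac{479851}{72276} - \frac{37079}{203596} = \frac{11876977799}{1839388062}$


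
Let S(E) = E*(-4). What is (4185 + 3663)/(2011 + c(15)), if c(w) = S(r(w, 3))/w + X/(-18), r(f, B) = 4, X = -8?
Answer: 353160/90467 ≈ 3.9037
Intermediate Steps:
S(E) = -4*E
c(w) = 4/9 - 16/w (c(w) = (-4*4)/w - 8/(-18) = -16/w - 8*(-1/18) = -16/w + 4/9 = 4/9 - 16/w)
(4185 + 3663)/(2011 + c(15)) = (4185 + 3663)/(2011 + (4/9 - 16/15)) = 7848/(2011 + (4/9 - 16*1/15)) = 7848/(2011 + (4/9 - 16/15)) = 7848/(2011 - 28/45) = 7848/(90467/45) = 7848*(45/90467) = 353160/90467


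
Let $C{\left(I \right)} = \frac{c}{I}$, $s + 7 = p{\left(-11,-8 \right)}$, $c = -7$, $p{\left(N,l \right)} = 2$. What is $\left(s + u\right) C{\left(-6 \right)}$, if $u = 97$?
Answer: $\frac{322}{3} \approx 107.33$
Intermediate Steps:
$s = -5$ ($s = -7 + 2 = -5$)
$C{\left(I \right)} = - \frac{7}{I}$
$\left(s + u\right) C{\left(-6 \right)} = \left(-5 + 97\right) \left(- \frac{7}{-6}\right) = 92 \left(\left(-7\right) \left(- \frac{1}{6}\right)\right) = 92 \cdot \frac{7}{6} = \frac{322}{3}$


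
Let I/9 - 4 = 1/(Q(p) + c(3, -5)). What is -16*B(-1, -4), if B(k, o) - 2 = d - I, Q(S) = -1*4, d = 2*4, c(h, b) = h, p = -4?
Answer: 272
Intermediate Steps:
d = 8
Q(S) = -4
I = 27 (I = 36 + 9/(-4 + 3) = 36 + 9/(-1) = 36 + 9*(-1) = 36 - 9 = 27)
B(k, o) = -17 (B(k, o) = 2 + (8 - 1*27) = 2 + (8 - 27) = 2 - 19 = -17)
-16*B(-1, -4) = -16*(-17) = 272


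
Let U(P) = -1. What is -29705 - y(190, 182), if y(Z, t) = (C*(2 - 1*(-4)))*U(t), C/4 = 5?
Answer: -29585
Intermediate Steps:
C = 20 (C = 4*5 = 20)
y(Z, t) = -120 (y(Z, t) = (20*(2 - 1*(-4)))*(-1) = (20*(2 + 4))*(-1) = (20*6)*(-1) = 120*(-1) = -120)
-29705 - y(190, 182) = -29705 - 1*(-120) = -29705 + 120 = -29585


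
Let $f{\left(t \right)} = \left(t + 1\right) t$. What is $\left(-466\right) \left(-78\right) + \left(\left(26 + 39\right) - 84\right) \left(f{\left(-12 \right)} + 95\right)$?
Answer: $32035$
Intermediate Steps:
$f{\left(t \right)} = t \left(1 + t\right)$ ($f{\left(t \right)} = \left(1 + t\right) t = t \left(1 + t\right)$)
$\left(-466\right) \left(-78\right) + \left(\left(26 + 39\right) - 84\right) \left(f{\left(-12 \right)} + 95\right) = \left(-466\right) \left(-78\right) + \left(\left(26 + 39\right) - 84\right) \left(- 12 \left(1 - 12\right) + 95\right) = 36348 + \left(65 - 84\right) \left(\left(-12\right) \left(-11\right) + 95\right) = 36348 - 19 \left(132 + 95\right) = 36348 - 4313 = 32035$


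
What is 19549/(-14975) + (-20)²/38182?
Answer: -370214959/285887725 ≈ -1.2950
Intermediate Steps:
19549/(-14975) + (-20)²/38182 = 19549*(-1/14975) + 400*(1/38182) = -19549/14975 + 200/19091 = -370214959/285887725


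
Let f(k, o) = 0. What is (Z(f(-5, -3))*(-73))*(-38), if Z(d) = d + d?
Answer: 0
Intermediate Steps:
Z(d) = 2*d
(Z(f(-5, -3))*(-73))*(-38) = ((2*0)*(-73))*(-38) = (0*(-73))*(-38) = 0*(-38) = 0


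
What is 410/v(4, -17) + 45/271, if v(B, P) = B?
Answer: 55645/542 ≈ 102.67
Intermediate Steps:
410/v(4, -17) + 45/271 = 410/4 + 45/271 = 410*(¼) + 45*(1/271) = 205/2 + 45/271 = 55645/542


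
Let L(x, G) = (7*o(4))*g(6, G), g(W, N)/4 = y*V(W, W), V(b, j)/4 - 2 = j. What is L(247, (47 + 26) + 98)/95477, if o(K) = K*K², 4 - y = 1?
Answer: 172032/95477 ≈ 1.8018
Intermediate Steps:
V(b, j) = 8 + 4*j
y = 3 (y = 4 - 1*1 = 4 - 1 = 3)
o(K) = K³
g(W, N) = 96 + 48*W (g(W, N) = 4*(3*(8 + 4*W)) = 4*(24 + 12*W) = 96 + 48*W)
L(x, G) = 172032 (L(x, G) = (7*4³)*(96 + 48*6) = (7*64)*(96 + 288) = 448*384 = 172032)
L(247, (47 + 26) + 98)/95477 = 172032/95477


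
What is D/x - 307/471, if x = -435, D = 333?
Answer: -96796/68295 ≈ -1.4173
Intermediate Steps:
D/x - 307/471 = 333/(-435) - 307/471 = 333*(-1/435) - 307*1/471 = -111/145 - 307/471 = -96796/68295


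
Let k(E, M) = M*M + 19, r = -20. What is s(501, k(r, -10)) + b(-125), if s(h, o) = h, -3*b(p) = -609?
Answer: 704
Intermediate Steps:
b(p) = 203 (b(p) = -⅓*(-609) = 203)
k(E, M) = 19 + M² (k(E, M) = M² + 19 = 19 + M²)
s(501, k(r, -10)) + b(-125) = 501 + 203 = 704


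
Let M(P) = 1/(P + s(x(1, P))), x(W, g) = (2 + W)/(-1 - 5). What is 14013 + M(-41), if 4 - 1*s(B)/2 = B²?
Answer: 938869/67 ≈ 14013.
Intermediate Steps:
x(W, g) = -⅓ - W/6 (x(W, g) = (2 + W)/(-6) = (2 + W)*(-⅙) = -⅓ - W/6)
s(B) = 8 - 2*B²
M(P) = 1/(15/2 + P) (M(P) = 1/(P + (8 - 2*(-⅓ - ⅙*1)²)) = 1/(P + (8 - 2*(-⅓ - ⅙)²)) = 1/(P + (8 - 2*(-½)²)) = 1/(P + (8 - 2*¼)) = 1/(P + (8 - ½)) = 1/(P + 15/2) = 1/(15/2 + P))
14013 + M(-41) = 14013 + 2/(15 + 2*(-41)) = 14013 + 2/(15 - 82) = 14013 + 2/(-67) = 14013 + 2*(-1/67) = 14013 - 2/67 = 938869/67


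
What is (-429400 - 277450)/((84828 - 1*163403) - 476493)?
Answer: 353425/277534 ≈ 1.2734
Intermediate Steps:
(-429400 - 277450)/((84828 - 1*163403) - 476493) = -706850/((84828 - 163403) - 476493) = -706850/(-78575 - 476493) = -706850/(-555068) = -706850*(-1/555068) = 353425/277534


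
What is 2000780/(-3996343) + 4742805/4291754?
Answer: 10367019993995/17151321055622 ≈ 0.60444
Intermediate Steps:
2000780/(-3996343) + 4742805/4291754 = 2000780*(-1/3996343) + 4742805*(1/4291754) = -2000780/3996343 + 4742805/4291754 = 10367019993995/17151321055622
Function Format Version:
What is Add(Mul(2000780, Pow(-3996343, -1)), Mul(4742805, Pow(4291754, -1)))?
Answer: Rational(10367019993995, 17151321055622) ≈ 0.60444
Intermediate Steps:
Add(Mul(2000780, Pow(-3996343, -1)), Mul(4742805, Pow(4291754, -1))) = Add(Mul(2000780, Rational(-1, 3996343)), Mul(4742805, Rational(1, 4291754))) = Add(Rational(-2000780, 3996343), Rational(4742805, 4291754)) = Rational(10367019993995, 17151321055622)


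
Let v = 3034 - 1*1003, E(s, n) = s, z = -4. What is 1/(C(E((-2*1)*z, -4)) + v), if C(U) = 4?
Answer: 1/2035 ≈ 0.00049140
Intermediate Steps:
v = 2031 (v = 3034 - 1003 = 2031)
1/(C(E((-2*1)*z, -4)) + v) = 1/(4 + 2031) = 1/2035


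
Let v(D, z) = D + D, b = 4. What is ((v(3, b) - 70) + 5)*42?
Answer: -2478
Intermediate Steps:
v(D, z) = 2*D
((v(3, b) - 70) + 5)*42 = ((2*3 - 70) + 5)*42 = ((6 - 70) + 5)*42 = (-64 + 5)*42 = -59*42 = -2478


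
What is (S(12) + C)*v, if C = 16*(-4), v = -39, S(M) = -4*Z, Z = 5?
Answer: 3276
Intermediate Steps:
S(M) = -20 (S(M) = -4*5 = -20)
C = -64
(S(12) + C)*v = (-20 - 64)*(-39) = -84*(-39) = 3276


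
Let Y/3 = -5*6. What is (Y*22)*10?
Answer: -19800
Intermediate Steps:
Y = -90 (Y = 3*(-5*6) = 3*(-30) = -90)
(Y*22)*10 = -90*22*10 = -1980*10 = -19800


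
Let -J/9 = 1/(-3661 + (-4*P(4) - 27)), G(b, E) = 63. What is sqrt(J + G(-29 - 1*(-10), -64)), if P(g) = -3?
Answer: 3*sqrt(23648627)/1838 ≈ 7.9374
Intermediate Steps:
J = 9/3676 (J = -9/(-3661 + (-4*(-3) - 27)) = -9/(-3661 + (12 - 27)) = -9/(-3661 - 15) = -9/(-3676) = -9*(-1/3676) = 9/3676 ≈ 0.0024483)
sqrt(J + G(-29 - 1*(-10), -64)) = sqrt(9/3676 + 63) = sqrt(231597/3676) = 3*sqrt(23648627)/1838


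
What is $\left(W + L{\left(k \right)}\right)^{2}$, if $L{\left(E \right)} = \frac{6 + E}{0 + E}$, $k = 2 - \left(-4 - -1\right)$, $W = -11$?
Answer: $\frac{1936}{25} \approx 77.44$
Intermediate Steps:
$k = 5$ ($k = 2 - \left(-4 + 1\right) = 2 - -3 = 2 + 3 = 5$)
$L{\left(E \right)} = \frac{6 + E}{E}$
$\left(W + L{\left(k \right)}\right)^{2} = \left(-11 + \frac{6 + 5}{5}\right)^{2} = \left(-11 + \frac{1}{5} \cdot 11\right)^{2} = \left(-11 + \frac{11}{5}\right)^{2} = \left(- \frac{44}{5}\right)^{2} = \frac{1936}{25}$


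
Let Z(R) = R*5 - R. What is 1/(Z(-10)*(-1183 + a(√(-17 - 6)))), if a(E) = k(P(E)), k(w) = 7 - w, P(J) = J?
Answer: 147/6914995 - I*√23/55319960 ≈ 2.1258e-5 - 8.6693e-8*I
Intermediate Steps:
Z(R) = 4*R (Z(R) = 5*R - R = 4*R)
a(E) = 7 - E
1/(Z(-10)*(-1183 + a(√(-17 - 6)))) = 1/((4*(-10))*(-1183 + (7 - √(-17 - 6)))) = 1/(-40*(-1183 + (7 - √(-23)))) = 1/(-40*(-1183 + (7 - I*√23))) = 1/(-40*(-1176 - I*√23)) = 1/(47040 + 40*I*√23)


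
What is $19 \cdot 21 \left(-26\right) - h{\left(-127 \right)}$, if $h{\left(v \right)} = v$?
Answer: $-10247$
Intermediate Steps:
$19 \cdot 21 \left(-26\right) - h{\left(-127 \right)} = 19 \cdot 21 \left(-26\right) - -127 = 399 \left(-26\right) + 127 = -10374 + 127 = -10247$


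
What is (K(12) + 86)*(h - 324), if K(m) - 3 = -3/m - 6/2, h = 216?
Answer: -9261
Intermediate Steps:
K(m) = -3/m (K(m) = 3 + (-3/m - 6/2) = 3 + (-3/m - 6*1/2) = 3 + (-3/m - 3) = 3 + (-3 - 3/m) = -3/m)
(K(12) + 86)*(h - 324) = (-3/12 + 86)*(216 - 324) = (-3*1/12 + 86)*(-108) = (-1/4 + 86)*(-108) = (343/4)*(-108) = -9261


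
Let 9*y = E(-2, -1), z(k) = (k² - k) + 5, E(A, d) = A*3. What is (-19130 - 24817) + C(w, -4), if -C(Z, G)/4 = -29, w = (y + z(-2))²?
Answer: -43831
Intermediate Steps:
E(A, d) = 3*A
z(k) = 5 + k² - k
y = -⅔ (y = (3*(-2))/9 = (⅑)*(-6) = -⅔ ≈ -0.66667)
w = 961/9 (w = (-⅔ + (5 + (-2)² - 1*(-2)))² = (-⅔ + (5 + 4 + 2))² = (-⅔ + 11)² = (31/3)² = 961/9 ≈ 106.78)
C(Z, G) = 116 (C(Z, G) = -4*(-29) = 116)
(-19130 - 24817) + C(w, -4) = (-19130 - 24817) + 116 = -43947 + 116 = -43831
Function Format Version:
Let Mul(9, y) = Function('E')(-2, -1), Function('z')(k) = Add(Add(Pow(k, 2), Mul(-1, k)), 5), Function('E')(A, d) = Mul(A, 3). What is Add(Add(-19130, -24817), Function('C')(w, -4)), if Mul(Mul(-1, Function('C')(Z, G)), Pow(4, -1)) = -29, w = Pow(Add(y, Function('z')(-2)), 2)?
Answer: -43831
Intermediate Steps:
Function('E')(A, d) = Mul(3, A)
Function('z')(k) = Add(5, Pow(k, 2), Mul(-1, k))
y = Rational(-2, 3) (y = Mul(Rational(1, 9), Mul(3, -2)) = Mul(Rational(1, 9), -6) = Rational(-2, 3) ≈ -0.66667)
w = Rational(961, 9) (w = Pow(Add(Rational(-2, 3), Add(5, Pow(-2, 2), Mul(-1, -2))), 2) = Pow(Add(Rational(-2, 3), Add(5, 4, 2)), 2) = Pow(Add(Rational(-2, 3), 11), 2) = Pow(Rational(31, 3), 2) = Rational(961, 9) ≈ 106.78)
Function('C')(Z, G) = 116 (Function('C')(Z, G) = Mul(-4, -29) = 116)
Add(Add(-19130, -24817), Function('C')(w, -4)) = Add(Add(-19130, -24817), 116) = Add(-43947, 116) = -43831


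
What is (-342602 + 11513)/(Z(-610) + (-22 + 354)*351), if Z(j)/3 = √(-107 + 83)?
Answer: -32476821/11430730 + 10033*I*√6/68584380 ≈ -2.8412 + 0.00035833*I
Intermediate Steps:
Z(j) = 6*I*√6 (Z(j) = 3*√(-107 + 83) = 3*√(-24) = 3*(2*I*√6) = 6*I*√6)
(-342602 + 11513)/(Z(-610) + (-22 + 354)*351) = (-342602 + 11513)/(6*I*√6 + (-22 + 354)*351) = -331089/(6*I*√6 + 332*351) = -331089/(6*I*√6 + 116532) = -331089/(116532 + 6*I*√6)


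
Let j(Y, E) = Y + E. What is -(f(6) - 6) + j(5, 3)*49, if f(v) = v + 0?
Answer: 392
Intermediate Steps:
f(v) = v
j(Y, E) = E + Y
-(f(6) - 6) + j(5, 3)*49 = -(6 - 6) + (3 + 5)*49 = -1*0 + 8*49 = 0 + 392 = 392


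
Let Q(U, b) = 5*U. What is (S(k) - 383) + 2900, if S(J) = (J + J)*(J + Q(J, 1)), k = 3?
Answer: 2625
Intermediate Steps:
S(J) = 12*J**2 (S(J) = (J + J)*(J + 5*J) = (2*J)*(6*J) = 12*J**2)
(S(k) - 383) + 2900 = (12*3**2 - 383) + 2900 = (12*9 - 383) + 2900 = (108 - 383) + 2900 = -275 + 2900 = 2625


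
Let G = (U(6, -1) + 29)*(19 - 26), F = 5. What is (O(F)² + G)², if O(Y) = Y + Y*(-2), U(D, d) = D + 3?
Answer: 58081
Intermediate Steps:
U(D, d) = 3 + D
O(Y) = -Y (O(Y) = Y - 2*Y = -Y)
G = -266 (G = ((3 + 6) + 29)*(19 - 26) = (9 + 29)*(-7) = 38*(-7) = -266)
(O(F)² + G)² = ((-1*5)² - 266)² = ((-5)² - 266)² = (25 - 266)² = (-241)² = 58081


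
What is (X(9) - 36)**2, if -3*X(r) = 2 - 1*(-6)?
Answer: 13456/9 ≈ 1495.1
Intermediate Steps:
X(r) = -8/3 (X(r) = -(2 - 1*(-6))/3 = -(2 + 6)/3 = -1/3*8 = -8/3)
(X(9) - 36)**2 = (-8/3 - 36)**2 = (-116/3)**2 = 13456/9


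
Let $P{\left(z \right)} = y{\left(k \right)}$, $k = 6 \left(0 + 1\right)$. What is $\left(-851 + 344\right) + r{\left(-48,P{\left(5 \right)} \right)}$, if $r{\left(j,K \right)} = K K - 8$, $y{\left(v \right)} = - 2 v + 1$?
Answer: $-394$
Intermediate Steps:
$k = 6$ ($k = 6 \cdot 1 = 6$)
$y{\left(v \right)} = 1 - 2 v$
$P{\left(z \right)} = -11$ ($P{\left(z \right)} = 1 - 12 = -11$)
$r{\left(j,K \right)} = -8 + K^{2}$ ($r{\left(j,K \right)} = K^{2} - 8 = -8 + K^{2}$)
$\left(-851 + 344\right) + r{\left(-48,P{\left(5 \right)} \right)} = \left(-851 + 344\right) - \left(8 - \left(-11\right)^{2}\right) = -507 + \left(-8 + 121\right) = -507 + 113 = -394$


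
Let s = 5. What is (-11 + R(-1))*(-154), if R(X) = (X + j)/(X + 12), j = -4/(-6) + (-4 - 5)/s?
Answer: 25858/15 ≈ 1723.9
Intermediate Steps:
j = -17/15 (j = -4/(-6) + (-4 - 5)/5 = -4*(-⅙) - 9*⅕ = ⅔ - 9/5 = -17/15 ≈ -1.1333)
R(X) = (-17/15 + X)/(12 + X) (R(X) = (X - 17/15)/(X + 12) = (-17/15 + X)/(12 + X))
(-11 + R(-1))*(-154) = (-11 + (-17/15 - 1)/(12 - 1))*(-154) = (-11 - 32/15/11)*(-154) = (-11 + (1/11)*(-32/15))*(-154) = (-11 - 32/165)*(-154) = -1847/165*(-154) = 25858/15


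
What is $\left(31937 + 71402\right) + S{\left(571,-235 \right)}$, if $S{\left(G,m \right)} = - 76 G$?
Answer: $59943$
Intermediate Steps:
$\left(31937 + 71402\right) + S{\left(571,-235 \right)} = \left(31937 + 71402\right) - 43396 = 103339 - 43396 = 59943$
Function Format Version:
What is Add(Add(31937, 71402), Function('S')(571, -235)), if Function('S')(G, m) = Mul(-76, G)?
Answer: 59943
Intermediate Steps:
Add(Add(31937, 71402), Function('S')(571, -235)) = Add(Add(31937, 71402), Mul(-76, 571)) = Add(103339, -43396) = 59943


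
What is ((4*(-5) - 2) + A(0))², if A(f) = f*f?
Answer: 484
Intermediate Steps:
A(f) = f²
((4*(-5) - 2) + A(0))² = ((4*(-5) - 2) + 0²)² = ((-20 - 2) + 0)² = (-22 + 0)² = (-22)² = 484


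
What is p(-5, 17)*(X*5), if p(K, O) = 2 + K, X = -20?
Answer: 300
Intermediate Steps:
p(-5, 17)*(X*5) = (2 - 5)*(-20*5) = -3*(-100) = 300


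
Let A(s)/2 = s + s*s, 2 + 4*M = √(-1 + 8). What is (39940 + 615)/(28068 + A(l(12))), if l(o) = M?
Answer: 324440/224547 ≈ 1.4449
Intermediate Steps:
M = -½ + √7/4 (M = -½ + √(-1 + 8)/4 = -½ + √7/4 ≈ 0.16144)
l(o) = -½ + √7/4
A(s) = 2*s + 2*s² (A(s) = 2*(s + s*s) = 2*(s + s²) = 2*s + 2*s²)
(39940 + 615)/(28068 + A(l(12))) = (39940 + 615)/(28068 + 2*(-½ + √7/4)*(1 + (-½ + √7/4))) = 40555/(28068 + 2*(-½ + √7/4)*(½ + √7/4)) = 40555/(28068 + 2*(½ + √7/4)*(-½ + √7/4))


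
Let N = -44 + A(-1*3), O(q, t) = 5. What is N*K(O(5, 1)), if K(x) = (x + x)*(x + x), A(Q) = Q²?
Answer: -3500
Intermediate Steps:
K(x) = 4*x² (K(x) = (2*x)*(2*x) = 4*x²)
N = -35 (N = -44 + (-1*3)² = -44 + (-3)² = -44 + 9 = -35)
N*K(O(5, 1)) = -140*5² = -140*25 = -35*100 = -3500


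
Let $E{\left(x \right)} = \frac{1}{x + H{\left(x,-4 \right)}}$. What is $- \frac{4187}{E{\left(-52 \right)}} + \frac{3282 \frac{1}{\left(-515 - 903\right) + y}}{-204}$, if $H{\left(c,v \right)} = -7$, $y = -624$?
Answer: $\frac{17151007671}{69428} \approx 2.4703 \cdot 10^{5}$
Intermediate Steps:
$E{\left(x \right)} = \frac{1}{-7 + x}$ ($E{\left(x \right)} = \frac{1}{x - 7} = \frac{1}{-7 + x}$)
$- \frac{4187}{E{\left(-52 \right)}} + \frac{3282 \frac{1}{\left(-515 - 903\right) + y}}{-204} = - \frac{4187}{\frac{1}{-7 - 52}} + \frac{3282 \frac{1}{\left(-515 - 903\right) - 624}}{-204} = - \frac{4187}{\frac{1}{-59}} + \frac{3282}{-1418 - 624} \left(- \frac{1}{204}\right) = - \frac{4187}{- \frac{1}{59}} + \frac{3282}{-2042} \left(- \frac{1}{204}\right) = \left(-4187\right) \left(-59\right) + 3282 \left(- \frac{1}{2042}\right) \left(- \frac{1}{204}\right) = 247033 - - \frac{547}{69428} = 247033 + \frac{547}{69428} = \frac{17151007671}{69428}$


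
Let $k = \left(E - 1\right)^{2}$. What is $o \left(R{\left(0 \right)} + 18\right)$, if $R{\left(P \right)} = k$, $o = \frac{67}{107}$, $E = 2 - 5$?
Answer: $\frac{2278}{107} \approx 21.29$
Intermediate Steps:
$E = -3$ ($E = 2 - 5 = -3$)
$o = \frac{67}{107}$ ($o = 67 \cdot \frac{1}{107} = \frac{67}{107} \approx 0.62617$)
$k = 16$ ($k = \left(-3 - 1\right)^{2} = \left(-4\right)^{2} = 16$)
$R{\left(P \right)} = 16$
$o \left(R{\left(0 \right)} + 18\right) = \frac{67 \left(16 + 18\right)}{107} = \frac{67}{107} \cdot 34 = \frac{2278}{107}$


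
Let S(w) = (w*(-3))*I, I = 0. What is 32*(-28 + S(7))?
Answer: -896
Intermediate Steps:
S(w) = 0 (S(w) = (w*(-3))*0 = -3*w*0 = 0)
32*(-28 + S(7)) = 32*(-28 + 0) = 32*(-28) = -896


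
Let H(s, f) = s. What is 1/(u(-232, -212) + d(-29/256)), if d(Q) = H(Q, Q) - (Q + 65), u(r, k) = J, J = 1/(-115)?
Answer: -115/7476 ≈ -0.015383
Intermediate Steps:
J = -1/115 ≈ -0.0086956
u(r, k) = -1/115
d(Q) = -65 (d(Q) = Q - (Q + 65) = Q - (65 + Q) = Q + (-65 - Q) = -65)
1/(u(-232, -212) + d(-29/256)) = 1/(-1/115 - 65) = 1/(-7476/115) = -115/7476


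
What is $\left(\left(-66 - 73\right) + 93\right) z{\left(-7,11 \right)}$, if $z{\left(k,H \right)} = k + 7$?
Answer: $0$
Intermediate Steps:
$z{\left(k,H \right)} = 7 + k$
$\left(\left(-66 - 73\right) + 93\right) z{\left(-7,11 \right)} = \left(\left(-66 - 73\right) + 93\right) \left(7 - 7\right) = \left(\left(-66 - 73\right) + 93\right) 0 = \left(-139 + 93\right) 0 = \left(-46\right) 0 = 0$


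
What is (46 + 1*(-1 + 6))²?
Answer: 2601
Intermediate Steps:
(46 + 1*(-1 + 6))² = (46 + 1*5)² = (46 + 5)² = 51² = 2601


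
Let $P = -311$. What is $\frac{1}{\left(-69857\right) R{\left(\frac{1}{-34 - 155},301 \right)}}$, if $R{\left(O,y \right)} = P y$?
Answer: $\frac{1}{6539383627} \approx 1.5292 \cdot 10^{-10}$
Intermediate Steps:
$R{\left(O,y \right)} = - 311 y$
$\frac{1}{\left(-69857\right) R{\left(\frac{1}{-34 - 155},301 \right)}} = \frac{1}{\left(-69857\right) \left(\left(-311\right) 301\right)} = - \frac{1}{69857 \left(-93611\right)} = \left(- \frac{1}{69857}\right) \left(- \frac{1}{93611}\right) = \frac{1}{6539383627}$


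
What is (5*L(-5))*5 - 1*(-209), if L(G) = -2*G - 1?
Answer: 434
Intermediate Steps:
L(G) = -1 - 2*G
(5*L(-5))*5 - 1*(-209) = (5*(-1 - 2*(-5)))*5 - 1*(-209) = (5*(-1 + 10))*5 + 209 = (5*9)*5 + 209 = 45*5 + 209 = 225 + 209 = 434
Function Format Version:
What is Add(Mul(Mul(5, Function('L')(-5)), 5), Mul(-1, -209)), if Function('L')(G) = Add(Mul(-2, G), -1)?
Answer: 434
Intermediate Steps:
Function('L')(G) = Add(-1, Mul(-2, G))
Add(Mul(Mul(5, Function('L')(-5)), 5), Mul(-1, -209)) = Add(Mul(Mul(5, Add(-1, Mul(-2, -5))), 5), Mul(-1, -209)) = Add(Mul(Mul(5, Add(-1, 10)), 5), 209) = Add(Mul(Mul(5, 9), 5), 209) = Add(Mul(45, 5), 209) = Add(225, 209) = 434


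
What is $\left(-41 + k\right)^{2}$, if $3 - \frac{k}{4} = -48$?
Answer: $26569$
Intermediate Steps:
$k = 204$ ($k = 12 - -192 = 12 + 192 = 204$)
$\left(-41 + k\right)^{2} = \left(-41 + 204\right)^{2} = 163^{2} = 26569$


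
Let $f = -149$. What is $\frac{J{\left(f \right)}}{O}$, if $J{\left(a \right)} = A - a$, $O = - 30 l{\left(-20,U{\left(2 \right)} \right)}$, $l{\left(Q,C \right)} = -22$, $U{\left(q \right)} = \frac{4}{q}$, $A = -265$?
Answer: $- \frac{29}{165} \approx -0.17576$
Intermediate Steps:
$O = 660$ ($O = \left(-30\right) \left(-22\right) = 660$)
$J{\left(a \right)} = -265 - a$
$\frac{J{\left(f \right)}}{O} = \frac{-265 - -149}{660} = \left(-265 + 149\right) \frac{1}{660} = \left(-116\right) \frac{1}{660} = - \frac{29}{165}$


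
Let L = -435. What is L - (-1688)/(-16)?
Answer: -1081/2 ≈ -540.50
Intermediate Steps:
L - (-1688)/(-16) = -435 - (-1688)/(-16) = -435 - (-1688)*(-1)/16 = -435 - 211*½ = -435 - 211/2 = -1081/2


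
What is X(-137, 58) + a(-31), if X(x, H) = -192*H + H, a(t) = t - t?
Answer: -11078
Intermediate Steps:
a(t) = 0
X(x, H) = -191*H
X(-137, 58) + a(-31) = -191*58 + 0 = -11078 + 0 = -11078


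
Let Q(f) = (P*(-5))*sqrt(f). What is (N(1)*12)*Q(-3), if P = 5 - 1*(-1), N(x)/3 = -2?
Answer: 2160*I*sqrt(3) ≈ 3741.2*I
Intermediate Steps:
N(x) = -6 (N(x) = 3*(-2) = -6)
P = 6 (P = 5 + 1 = 6)
Q(f) = -30*sqrt(f) (Q(f) = (6*(-5))*sqrt(f) = -30*sqrt(f))
(N(1)*12)*Q(-3) = (-6*12)*(-30*I*sqrt(3)) = -(-2160)*I*sqrt(3) = 2160*I*sqrt(3)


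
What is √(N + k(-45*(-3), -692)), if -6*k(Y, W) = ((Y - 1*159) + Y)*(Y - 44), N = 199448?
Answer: √791058/2 ≈ 444.71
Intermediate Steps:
k(Y, W) = -(-159 + 2*Y)*(-44 + Y)/6 (k(Y, W) = -((Y - 1*159) + Y)*(Y - 44)/6 = -((Y - 159) + Y)*(-44 + Y)/6 = -((-159 + Y) + Y)*(-44 + Y)/6 = -(-159 + 2*Y)*(-44 + Y)/6)
√(N + k(-45*(-3), -692)) = √(199448 + (-1166 - (-45*(-3))²/3 + 247*(-45*(-3))/6)) = √(199448 + (-1166 - ⅓*135² + (247/6)*135)) = √(199448 + (-1166 - ⅓*18225 + 11115/2)) = √(199448 + (-1166 - 6075 + 11115/2)) = √(199448 - 3367/2) = √(395529/2) = √791058/2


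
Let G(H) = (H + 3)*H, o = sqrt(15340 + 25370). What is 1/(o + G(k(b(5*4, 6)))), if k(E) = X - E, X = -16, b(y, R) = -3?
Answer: -13/2381 + sqrt(40710)/23810 ≈ 0.0030142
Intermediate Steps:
k(E) = -16 - E
o = sqrt(40710) ≈ 201.77
G(H) = H*(3 + H) (G(H) = (3 + H)*H = H*(3 + H))
1/(o + G(k(b(5*4, 6)))) = 1/(sqrt(40710) + (-16 - 1*(-3))*(3 + (-16 - 1*(-3)))) = 1/(sqrt(40710) + (-16 + 3)*(3 + (-16 + 3))) = 1/(sqrt(40710) - 13*(3 - 13)) = 1/(sqrt(40710) - 13*(-10)) = 1/(sqrt(40710) + 130) = 1/(130 + sqrt(40710))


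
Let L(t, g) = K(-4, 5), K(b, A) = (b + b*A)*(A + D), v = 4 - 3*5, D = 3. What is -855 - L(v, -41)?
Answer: -663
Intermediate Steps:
v = -11 (v = 4 - 15 = -11)
K(b, A) = (3 + A)*(b + A*b) (K(b, A) = (b + b*A)*(A + 3) = (b + A*b)*(3 + A) = (3 + A)*(b + A*b))
L(t, g) = -192 (L(t, g) = -4*(3 + 5² + 4*5) = -4*(3 + 25 + 20) = -4*48 = -192)
-855 - L(v, -41) = -855 - 1*(-192) = -855 + 192 = -663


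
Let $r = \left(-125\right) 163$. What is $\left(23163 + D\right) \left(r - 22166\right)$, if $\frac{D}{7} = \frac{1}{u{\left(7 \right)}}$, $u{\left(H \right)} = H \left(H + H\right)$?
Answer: $- \frac{13795323103}{14} \approx -9.8538 \cdot 10^{8}$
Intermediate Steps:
$u{\left(H \right)} = 2 H^{2}$ ($u{\left(H \right)} = H 2 H = 2 H^{2}$)
$D = \frac{1}{14}$ ($D = \frac{7}{2 \cdot 7^{2}} = \frac{7}{2 \cdot 49} = \frac{7}{98} = 7 \cdot \frac{1}{98} = \frac{1}{14} \approx 0.071429$)
$r = -20375$
$\left(23163 + D\right) \left(r - 22166\right) = \left(23163 + \frac{1}{14}\right) \left(-20375 - 22166\right) = \frac{324283}{14} \left(-42541\right) = - \frac{13795323103}{14}$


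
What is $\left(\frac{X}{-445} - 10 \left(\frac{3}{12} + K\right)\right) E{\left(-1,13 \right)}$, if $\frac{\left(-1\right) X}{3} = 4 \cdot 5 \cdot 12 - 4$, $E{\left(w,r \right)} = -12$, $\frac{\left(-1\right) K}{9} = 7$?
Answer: $- \frac{3359346}{445} \approx -7549.1$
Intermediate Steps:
$K = -63$ ($K = \left(-9\right) 7 = -63$)
$X = -708$ ($X = - 3 \left(4 \cdot 5 \cdot 12 - 4\right) = - 3 \left(20 \cdot 12 - 4\right) = - 3 \left(240 - 4\right) = \left(-3\right) 236 = -708$)
$\left(\frac{X}{-445} - 10 \left(\frac{3}{12} + K\right)\right) E{\left(-1,13 \right)} = \left(- \frac{708}{-445} - 10 \left(\frac{3}{12} - 63\right)\right) \left(-12\right) = \left(\left(-708\right) \left(- \frac{1}{445}\right) - 10 \left(3 \cdot \frac{1}{12} - 63\right)\right) \left(-12\right) = \left(\frac{708}{445} - 10 \left(\frac{1}{4} - 63\right)\right) \left(-12\right) = \left(\frac{708}{445} - - \frac{1255}{2}\right) \left(-12\right) = \left(\frac{708}{445} + \frac{1255}{2}\right) \left(-12\right) = \frac{559891}{890} \left(-12\right) = - \frac{3359346}{445}$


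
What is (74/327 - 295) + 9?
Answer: -93448/327 ≈ -285.77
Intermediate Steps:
(74/327 - 295) + 9 = -96391/327 + 9 = -93448/327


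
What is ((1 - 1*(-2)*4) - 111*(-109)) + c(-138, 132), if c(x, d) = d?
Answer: 12240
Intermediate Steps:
((1 - 1*(-2)*4) - 111*(-109)) + c(-138, 132) = ((1 - 1*(-2)*4) - 111*(-109)) + 132 = ((1 + 2*4) + 12099) + 132 = ((1 + 8) + 12099) + 132 = (9 + 12099) + 132 = 12108 + 132 = 12240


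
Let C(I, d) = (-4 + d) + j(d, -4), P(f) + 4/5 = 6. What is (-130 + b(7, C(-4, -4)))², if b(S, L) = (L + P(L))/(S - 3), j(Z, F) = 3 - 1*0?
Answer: 6754801/400 ≈ 16887.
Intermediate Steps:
P(f) = 26/5 (P(f) = -⅘ + 6 = 26/5)
j(Z, F) = 3 (j(Z, F) = 3 + 0 = 3)
C(I, d) = -1 + d (C(I, d) = (-4 + d) + 3 = -1 + d)
b(S, L) = (26/5 + L)/(-3 + S) (b(S, L) = (L + 26/5)/(S - 3) = (26/5 + L)/(-3 + S))
(-130 + b(7, C(-4, -4)))² = (-130 + (26/5 + (-1 - 4))/(-3 + 7))² = (-130 + (26/5 - 5)/4)² = (-130 + (¼)*(⅕))² = (-130 + 1/20)² = (-2599/20)² = 6754801/400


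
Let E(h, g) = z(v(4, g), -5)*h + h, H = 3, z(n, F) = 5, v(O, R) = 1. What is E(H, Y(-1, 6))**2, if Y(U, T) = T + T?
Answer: 324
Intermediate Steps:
Y(U, T) = 2*T
E(h, g) = 6*h (E(h, g) = 5*h + h = 6*h)
E(H, Y(-1, 6))**2 = (6*3)**2 = 18**2 = 324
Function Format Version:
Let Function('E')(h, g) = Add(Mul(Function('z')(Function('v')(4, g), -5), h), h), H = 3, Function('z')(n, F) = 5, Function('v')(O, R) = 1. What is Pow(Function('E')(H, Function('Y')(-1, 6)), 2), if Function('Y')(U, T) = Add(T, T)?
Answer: 324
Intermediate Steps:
Function('Y')(U, T) = Mul(2, T)
Function('E')(h, g) = Mul(6, h) (Function('E')(h, g) = Add(Mul(5, h), h) = Mul(6, h))
Pow(Function('E')(H, Function('Y')(-1, 6)), 2) = Pow(Mul(6, 3), 2) = Pow(18, 2) = 324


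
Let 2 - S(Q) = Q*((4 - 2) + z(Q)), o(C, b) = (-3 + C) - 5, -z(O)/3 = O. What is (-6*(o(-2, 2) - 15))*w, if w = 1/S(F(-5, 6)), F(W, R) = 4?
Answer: 25/7 ≈ 3.5714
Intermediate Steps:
z(O) = -3*O
o(C, b) = -8 + C
S(Q) = 2 - Q*(2 - 3*Q) (S(Q) = 2 - Q*((4 - 2) - 3*Q) = 2 - Q*(2 - 3*Q))
w = 1/42 (w = 1/(2 - 2*4 + 3*4²) = 1/(2 - 8 + 3*16) = 1/(2 - 8 + 48) = 1/42 ≈ 0.023810)
(-6*(o(-2, 2) - 15))*w = -6*((-8 - 2) - 15)*(1/42) = -6*(-10 - 15)*(1/42) = -6*(-25)*(1/42) = 150*(1/42) = 25/7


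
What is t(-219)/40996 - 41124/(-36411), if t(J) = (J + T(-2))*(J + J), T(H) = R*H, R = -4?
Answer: 841825217/248784226 ≈ 3.3838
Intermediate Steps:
T(H) = -4*H
t(J) = 2*J*(8 + J) (t(J) = (J - 4*(-2))*(J + J) = (J + 8)*(2*J) = (8 + J)*(2*J) = 2*J*(8 + J))
t(-219)/40996 - 41124/(-36411) = (2*(-219)*(8 - 219))/40996 - 41124/(-36411) = (2*(-219)*(-211))*(1/40996) - 41124*(-1/36411) = 92418*(1/40996) + 13708/12137 = 46209/20498 + 13708/12137 = 841825217/248784226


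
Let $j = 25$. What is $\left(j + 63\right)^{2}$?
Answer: $7744$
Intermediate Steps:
$\left(j + 63\right)^{2} = \left(25 + 63\right)^{2} = 88^{2} = 7744$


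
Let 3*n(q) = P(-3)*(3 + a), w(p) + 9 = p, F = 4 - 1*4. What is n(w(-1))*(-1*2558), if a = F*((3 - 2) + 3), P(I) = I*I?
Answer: -23022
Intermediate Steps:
F = 0 (F = 4 - 4 = 0)
P(I) = I²
w(p) = -9 + p
a = 0 (a = 0*((3 - 2) + 3) = 0*(1 + 3) = 0*4 = 0)
n(q) = 9 (n(q) = ((-3)²*(3 + 0))/3 = (9*3)/3 = (⅓)*27 = 9)
n(w(-1))*(-1*2558) = 9*(-1*2558) = 9*(-2558) = -23022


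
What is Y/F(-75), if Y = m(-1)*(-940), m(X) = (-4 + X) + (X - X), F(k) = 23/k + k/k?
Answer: 88125/13 ≈ 6778.8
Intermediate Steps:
F(k) = 1 + 23/k (F(k) = 23/k + 1 = 1 + 23/k)
m(X) = -4 + X (m(X) = (-4 + X) + 0 = -4 + X)
Y = 4700 (Y = (-4 - 1)*(-940) = -5*(-940) = 4700)
Y/F(-75) = 4700/(((23 - 75)/(-75))) = 4700/((-1/75*(-52))) = 4700/(52/75) = 4700*(75/52) = 88125/13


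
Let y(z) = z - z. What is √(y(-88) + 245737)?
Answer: √245737 ≈ 495.72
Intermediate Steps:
y(z) = 0
√(y(-88) + 245737) = √(0 + 245737) = √245737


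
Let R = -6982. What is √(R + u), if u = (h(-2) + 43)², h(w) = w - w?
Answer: I*√5133 ≈ 71.645*I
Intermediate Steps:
h(w) = 0
u = 1849 (u = (0 + 43)² = 43² = 1849)
√(R + u) = √(-6982 + 1849) = √(-5133) = I*√5133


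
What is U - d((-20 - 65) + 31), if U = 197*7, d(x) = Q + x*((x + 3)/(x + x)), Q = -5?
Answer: 2819/2 ≈ 1409.5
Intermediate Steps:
d(x) = -7/2 + x/2 (d(x) = -5 + x*((x + 3)/(x + x)) = -5 + x*((3 + x)/((2*x))) = -5 + x*((3 + x)*(1/(2*x))) = -5 + x*((3 + x)/(2*x)) = -5 + (3/2 + x/2) = -7/2 + x/2)
U = 1379
U - d((-20 - 65) + 31) = 1379 - (-7/2 + ((-20 - 65) + 31)/2) = 1379 - (-7/2 + (-85 + 31)/2) = 1379 - (-7/2 + (1/2)*(-54)) = 1379 - (-7/2 - 27) = 1379 - 1*(-61/2) = 1379 + 61/2 = 2819/2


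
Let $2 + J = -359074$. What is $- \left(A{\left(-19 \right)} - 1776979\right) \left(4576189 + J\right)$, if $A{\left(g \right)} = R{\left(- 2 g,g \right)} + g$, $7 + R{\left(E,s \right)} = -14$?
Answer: $7493889926147$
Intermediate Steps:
$J = -359076$ ($J = -2 - 359074 = -359076$)
$R{\left(E,s \right)} = -21$ ($R{\left(E,s \right)} = -7 - 14 = -21$)
$A{\left(g \right)} = -21 + g$
$- \left(A{\left(-19 \right)} - 1776979\right) \left(4576189 + J\right) = - \left(\left(-21 - 19\right) - 1776979\right) \left(4576189 - 359076\right) = - \left(-40 - 1776979\right) 4217113 = - \left(-1777019\right) 4217113 = \left(-1\right) \left(-7493889926147\right) = 7493889926147$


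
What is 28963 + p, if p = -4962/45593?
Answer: 1320505097/45593 ≈ 28963.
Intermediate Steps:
p = -4962/45593 (p = -4962*1/45593 = -4962/45593 ≈ -0.10883)
28963 + p = 28963 - 4962/45593 = 1320505097/45593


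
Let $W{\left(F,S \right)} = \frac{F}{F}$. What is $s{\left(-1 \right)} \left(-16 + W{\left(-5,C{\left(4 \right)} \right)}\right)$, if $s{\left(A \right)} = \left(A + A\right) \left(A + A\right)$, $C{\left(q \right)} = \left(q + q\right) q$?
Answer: $-60$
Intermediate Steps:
$C{\left(q \right)} = 2 q^{2}$ ($C{\left(q \right)} = 2 q q = 2 q^{2}$)
$W{\left(F,S \right)} = 1$
$s{\left(A \right)} = 4 A^{2}$ ($s{\left(A \right)} = 2 A 2 A = 4 A^{2}$)
$s{\left(-1 \right)} \left(-16 + W{\left(-5,C{\left(4 \right)} \right)}\right) = 4 \left(-1\right)^{2} \left(-16 + 1\right) = 4 \cdot 1 \left(-15\right) = 4 \left(-15\right) = -60$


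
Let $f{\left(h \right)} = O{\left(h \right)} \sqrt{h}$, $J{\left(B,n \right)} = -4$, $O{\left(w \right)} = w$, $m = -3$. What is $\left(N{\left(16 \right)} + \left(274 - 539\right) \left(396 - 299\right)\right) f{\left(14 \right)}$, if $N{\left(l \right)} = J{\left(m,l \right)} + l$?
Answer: $- 359702 \sqrt{14} \approx -1.3459 \cdot 10^{6}$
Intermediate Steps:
$N{\left(l \right)} = -4 + l$
$f{\left(h \right)} = h^{\frac{3}{2}}$ ($f{\left(h \right)} = h \sqrt{h} = h^{\frac{3}{2}}$)
$\left(N{\left(16 \right)} + \left(274 - 539\right) \left(396 - 299\right)\right) f{\left(14 \right)} = \left(\left(-4 + 16\right) + \left(274 - 539\right) \left(396 - 299\right)\right) 14^{\frac{3}{2}} = \left(12 - 25705\right) 14 \sqrt{14} = - 25693 \cdot 14 \sqrt{14} = - 359702 \sqrt{14}$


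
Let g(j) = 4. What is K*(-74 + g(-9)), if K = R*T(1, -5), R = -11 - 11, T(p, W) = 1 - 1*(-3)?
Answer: 6160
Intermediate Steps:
T(p, W) = 4 (T(p, W) = 1 + 3 = 4)
R = -22
K = -88 (K = -22*4 = -88)
K*(-74 + g(-9)) = -88*(-74 + 4) = -88*(-70) = 6160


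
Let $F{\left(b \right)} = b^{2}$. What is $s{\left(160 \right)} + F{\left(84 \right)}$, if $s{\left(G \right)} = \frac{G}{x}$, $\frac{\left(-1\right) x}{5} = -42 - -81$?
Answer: $\frac{275152}{39} \approx 7055.2$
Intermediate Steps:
$x = -195$ ($x = - 5 \left(-42 - -81\right) = - 5 \left(-42 + 81\right) = \left(-5\right) 39 = -195$)
$s{\left(G \right)} = - \frac{G}{195}$ ($s{\left(G \right)} = \frac{G}{-195} = G \left(- \frac{1}{195}\right) = - \frac{G}{195}$)
$s{\left(160 \right)} + F{\left(84 \right)} = \left(- \frac{1}{195}\right) 160 + 84^{2} = - \frac{32}{39} + 7056 = \frac{275152}{39}$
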